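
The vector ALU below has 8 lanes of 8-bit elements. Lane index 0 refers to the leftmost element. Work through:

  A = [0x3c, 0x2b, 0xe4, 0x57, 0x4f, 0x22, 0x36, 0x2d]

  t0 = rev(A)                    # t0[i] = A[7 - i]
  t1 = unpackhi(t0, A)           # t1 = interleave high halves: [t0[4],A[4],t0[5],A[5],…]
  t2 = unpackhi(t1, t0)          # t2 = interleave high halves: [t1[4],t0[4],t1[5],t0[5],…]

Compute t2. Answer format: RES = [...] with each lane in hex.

RES = [0x2b, 0x57, 0x36, 0xe4, 0x3c, 0x2b, 0x2d, 0x3c]

→ t0 |2d|36|22|4f|57|e4|2b|3c|
→ t1 |57|4f|e4|22|2b|36|3c|2d|
→ t2 |2b|57|36|e4|3c|2b|2d|3c|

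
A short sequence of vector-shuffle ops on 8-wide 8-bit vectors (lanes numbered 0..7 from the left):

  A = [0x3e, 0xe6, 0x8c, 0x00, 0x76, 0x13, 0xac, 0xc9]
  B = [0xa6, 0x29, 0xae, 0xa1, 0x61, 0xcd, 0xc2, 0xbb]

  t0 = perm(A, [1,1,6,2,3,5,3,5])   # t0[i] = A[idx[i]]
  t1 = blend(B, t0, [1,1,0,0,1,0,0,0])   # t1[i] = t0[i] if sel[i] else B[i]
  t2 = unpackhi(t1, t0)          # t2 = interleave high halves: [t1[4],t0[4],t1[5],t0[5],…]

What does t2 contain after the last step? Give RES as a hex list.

t0 = [0xe6, 0xe6, 0xac, 0x8c, 0x00, 0x13, 0x00, 0x13]
t1 = [0xe6, 0xe6, 0xae, 0xa1, 0x00, 0xcd, 0xc2, 0xbb]
t2 = [0x00, 0x00, 0xcd, 0x13, 0xc2, 0x00, 0xbb, 0x13]

RES = [0x00, 0x00, 0xcd, 0x13, 0xc2, 0x00, 0xbb, 0x13]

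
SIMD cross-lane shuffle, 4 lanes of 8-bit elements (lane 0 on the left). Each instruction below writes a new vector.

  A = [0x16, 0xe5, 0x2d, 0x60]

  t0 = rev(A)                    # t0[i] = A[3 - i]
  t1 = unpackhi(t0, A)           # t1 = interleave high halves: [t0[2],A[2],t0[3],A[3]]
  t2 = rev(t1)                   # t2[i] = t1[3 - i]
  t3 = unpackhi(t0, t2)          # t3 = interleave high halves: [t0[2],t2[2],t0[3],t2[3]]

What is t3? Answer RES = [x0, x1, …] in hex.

t0 = [0x60, 0x2d, 0xe5, 0x16]
t1 = [0xe5, 0x2d, 0x16, 0x60]
t2 = [0x60, 0x16, 0x2d, 0xe5]
t3 = [0xe5, 0x2d, 0x16, 0xe5]

RES = [0xe5, 0x2d, 0x16, 0xe5]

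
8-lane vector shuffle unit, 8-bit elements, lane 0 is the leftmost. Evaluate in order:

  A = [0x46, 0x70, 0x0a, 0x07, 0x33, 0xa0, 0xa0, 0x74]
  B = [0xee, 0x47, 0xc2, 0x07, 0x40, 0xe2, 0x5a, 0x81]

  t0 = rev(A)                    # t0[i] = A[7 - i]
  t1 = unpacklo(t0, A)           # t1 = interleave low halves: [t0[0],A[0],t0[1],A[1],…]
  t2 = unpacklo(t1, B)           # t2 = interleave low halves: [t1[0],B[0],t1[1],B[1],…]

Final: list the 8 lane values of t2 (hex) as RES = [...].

RES = [0x74, 0xee, 0x46, 0x47, 0xa0, 0xc2, 0x70, 0x07]

t0 = [0x74, 0xa0, 0xa0, 0x33, 0x07, 0x0a, 0x70, 0x46]
t1 = [0x74, 0x46, 0xa0, 0x70, 0xa0, 0x0a, 0x33, 0x07]
t2 = [0x74, 0xee, 0x46, 0x47, 0xa0, 0xc2, 0x70, 0x07]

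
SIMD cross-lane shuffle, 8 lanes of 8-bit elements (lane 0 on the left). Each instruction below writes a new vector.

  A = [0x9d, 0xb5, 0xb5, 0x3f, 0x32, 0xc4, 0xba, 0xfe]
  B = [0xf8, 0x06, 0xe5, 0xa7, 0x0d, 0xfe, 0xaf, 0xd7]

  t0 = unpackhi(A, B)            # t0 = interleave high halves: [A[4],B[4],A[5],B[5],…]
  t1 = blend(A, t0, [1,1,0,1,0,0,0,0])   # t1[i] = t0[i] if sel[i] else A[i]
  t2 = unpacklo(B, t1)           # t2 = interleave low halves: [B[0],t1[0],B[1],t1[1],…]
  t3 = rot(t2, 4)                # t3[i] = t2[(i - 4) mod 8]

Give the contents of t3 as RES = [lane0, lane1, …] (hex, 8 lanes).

RES = [0xe5, 0xb5, 0xa7, 0xfe, 0xf8, 0x32, 0x06, 0x0d]

  t0: 32 0d c4 fe ba af fe d7
  t1: 32 0d b5 fe 32 c4 ba fe
  t2: f8 32 06 0d e5 b5 a7 fe
  t3: e5 b5 a7 fe f8 32 06 0d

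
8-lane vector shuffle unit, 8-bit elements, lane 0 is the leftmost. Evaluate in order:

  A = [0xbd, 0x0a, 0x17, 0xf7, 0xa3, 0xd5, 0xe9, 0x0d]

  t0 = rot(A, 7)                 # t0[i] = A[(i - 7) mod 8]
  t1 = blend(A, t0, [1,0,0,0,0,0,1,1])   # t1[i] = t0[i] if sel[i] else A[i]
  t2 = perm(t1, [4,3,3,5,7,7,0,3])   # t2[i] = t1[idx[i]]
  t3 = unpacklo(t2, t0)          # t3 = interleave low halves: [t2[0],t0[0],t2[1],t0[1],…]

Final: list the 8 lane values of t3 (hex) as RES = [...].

RES = [ 0xa3  0x0a  0xf7  0x17  0xf7  0xf7  0xd5  0xa3 ]

→ t0 |0a|17|f7|a3|d5|e9|0d|bd|
→ t1 |0a|0a|17|f7|a3|d5|0d|bd|
→ t2 |a3|f7|f7|d5|bd|bd|0a|f7|
→ t3 |a3|0a|f7|17|f7|f7|d5|a3|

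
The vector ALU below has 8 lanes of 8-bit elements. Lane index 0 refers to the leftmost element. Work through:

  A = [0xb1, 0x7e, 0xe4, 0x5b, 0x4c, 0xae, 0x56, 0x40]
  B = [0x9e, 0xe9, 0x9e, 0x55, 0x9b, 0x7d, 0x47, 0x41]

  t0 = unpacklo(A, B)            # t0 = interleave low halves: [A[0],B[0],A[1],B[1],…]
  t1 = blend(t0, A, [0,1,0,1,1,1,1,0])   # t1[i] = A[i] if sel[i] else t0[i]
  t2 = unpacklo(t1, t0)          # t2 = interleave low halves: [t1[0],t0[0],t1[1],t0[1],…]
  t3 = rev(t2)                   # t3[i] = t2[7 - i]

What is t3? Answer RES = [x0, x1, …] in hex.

RES = [ 0xe9  0x5b  0x7e  0x7e  0x9e  0x7e  0xb1  0xb1 ]

  t0: b1 9e 7e e9 e4 9e 5b 55
  t1: b1 7e 7e 5b 4c ae 56 55
  t2: b1 b1 7e 9e 7e 7e 5b e9
  t3: e9 5b 7e 7e 9e 7e b1 b1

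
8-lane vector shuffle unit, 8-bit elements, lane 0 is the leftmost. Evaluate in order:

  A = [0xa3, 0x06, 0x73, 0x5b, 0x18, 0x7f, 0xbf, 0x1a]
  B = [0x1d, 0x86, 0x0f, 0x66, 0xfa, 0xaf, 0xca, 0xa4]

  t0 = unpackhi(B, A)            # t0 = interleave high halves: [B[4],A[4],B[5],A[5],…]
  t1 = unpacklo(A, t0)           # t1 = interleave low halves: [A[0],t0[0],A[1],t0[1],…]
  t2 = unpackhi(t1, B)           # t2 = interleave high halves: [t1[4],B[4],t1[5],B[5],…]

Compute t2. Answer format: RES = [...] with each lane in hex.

RES = [0x73, 0xfa, 0xaf, 0xaf, 0x5b, 0xca, 0x7f, 0xa4]

→ t0 |fa|18|af|7f|ca|bf|a4|1a|
→ t1 |a3|fa|06|18|73|af|5b|7f|
→ t2 |73|fa|af|af|5b|ca|7f|a4|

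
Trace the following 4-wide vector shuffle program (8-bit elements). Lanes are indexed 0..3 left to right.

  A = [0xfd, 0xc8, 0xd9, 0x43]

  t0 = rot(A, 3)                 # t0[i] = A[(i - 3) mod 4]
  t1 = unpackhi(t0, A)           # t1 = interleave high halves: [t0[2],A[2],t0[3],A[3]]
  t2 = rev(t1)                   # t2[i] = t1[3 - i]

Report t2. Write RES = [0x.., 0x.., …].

  t0: c8 d9 43 fd
  t1: 43 d9 fd 43
  t2: 43 fd d9 43

RES = [0x43, 0xfd, 0xd9, 0x43]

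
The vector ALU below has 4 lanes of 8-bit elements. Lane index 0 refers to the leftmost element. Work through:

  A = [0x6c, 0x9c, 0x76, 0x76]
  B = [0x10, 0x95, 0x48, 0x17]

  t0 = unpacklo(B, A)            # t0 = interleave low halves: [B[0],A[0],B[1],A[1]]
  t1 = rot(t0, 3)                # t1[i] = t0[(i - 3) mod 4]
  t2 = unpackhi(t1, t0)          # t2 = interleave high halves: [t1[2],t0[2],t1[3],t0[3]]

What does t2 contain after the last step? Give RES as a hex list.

→ t0 |10|6c|95|9c|
→ t1 |6c|95|9c|10|
→ t2 |9c|95|10|9c|

RES = [0x9c, 0x95, 0x10, 0x9c]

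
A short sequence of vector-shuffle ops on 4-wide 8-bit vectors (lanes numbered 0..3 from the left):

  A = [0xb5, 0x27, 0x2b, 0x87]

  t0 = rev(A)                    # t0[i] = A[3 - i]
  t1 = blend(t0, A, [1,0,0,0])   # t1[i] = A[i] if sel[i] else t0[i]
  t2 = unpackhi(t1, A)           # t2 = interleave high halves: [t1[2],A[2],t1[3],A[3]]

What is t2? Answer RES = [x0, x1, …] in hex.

RES = [ 0x27  0x2b  0xb5  0x87 ]

→ t0 |87|2b|27|b5|
→ t1 |b5|2b|27|b5|
→ t2 |27|2b|b5|87|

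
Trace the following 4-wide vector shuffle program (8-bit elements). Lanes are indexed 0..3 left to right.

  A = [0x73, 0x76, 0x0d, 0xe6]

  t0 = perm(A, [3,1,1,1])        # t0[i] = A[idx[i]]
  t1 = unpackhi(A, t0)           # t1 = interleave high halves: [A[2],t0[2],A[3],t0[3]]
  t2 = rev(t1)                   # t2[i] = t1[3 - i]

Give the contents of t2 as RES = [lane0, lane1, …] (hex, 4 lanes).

t0 = [0xe6, 0x76, 0x76, 0x76]
t1 = [0x0d, 0x76, 0xe6, 0x76]
t2 = [0x76, 0xe6, 0x76, 0x0d]

RES = [0x76, 0xe6, 0x76, 0x0d]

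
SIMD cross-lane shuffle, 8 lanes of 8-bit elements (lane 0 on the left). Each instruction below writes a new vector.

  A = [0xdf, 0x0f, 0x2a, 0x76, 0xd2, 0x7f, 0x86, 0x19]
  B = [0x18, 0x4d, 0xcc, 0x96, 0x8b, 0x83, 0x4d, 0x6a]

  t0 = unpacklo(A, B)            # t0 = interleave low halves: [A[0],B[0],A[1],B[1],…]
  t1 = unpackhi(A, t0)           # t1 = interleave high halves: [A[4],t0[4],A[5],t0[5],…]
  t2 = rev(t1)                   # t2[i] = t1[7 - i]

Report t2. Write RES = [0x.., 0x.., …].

→ t0 |df|18|0f|4d|2a|cc|76|96|
→ t1 |d2|2a|7f|cc|86|76|19|96|
→ t2 |96|19|76|86|cc|7f|2a|d2|

RES = [ 0x96  0x19  0x76  0x86  0xcc  0x7f  0x2a  0xd2 ]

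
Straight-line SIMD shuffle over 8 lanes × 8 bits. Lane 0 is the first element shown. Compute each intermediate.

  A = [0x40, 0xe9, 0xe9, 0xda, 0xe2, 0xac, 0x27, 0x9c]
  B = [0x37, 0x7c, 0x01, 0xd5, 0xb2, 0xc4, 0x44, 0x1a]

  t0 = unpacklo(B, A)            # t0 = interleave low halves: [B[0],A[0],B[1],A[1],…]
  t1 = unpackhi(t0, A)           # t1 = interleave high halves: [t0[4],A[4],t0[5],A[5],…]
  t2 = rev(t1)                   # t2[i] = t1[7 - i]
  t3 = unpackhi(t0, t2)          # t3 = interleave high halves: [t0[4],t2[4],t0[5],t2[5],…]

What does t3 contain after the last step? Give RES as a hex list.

  t0: 37 40 7c e9 01 e9 d5 da
  t1: 01 e2 e9 ac d5 27 da 9c
  t2: 9c da 27 d5 ac e9 e2 01
  t3: 01 ac e9 e9 d5 e2 da 01

RES = [ 0x01  0xac  0xe9  0xe9  0xd5  0xe2  0xda  0x01 ]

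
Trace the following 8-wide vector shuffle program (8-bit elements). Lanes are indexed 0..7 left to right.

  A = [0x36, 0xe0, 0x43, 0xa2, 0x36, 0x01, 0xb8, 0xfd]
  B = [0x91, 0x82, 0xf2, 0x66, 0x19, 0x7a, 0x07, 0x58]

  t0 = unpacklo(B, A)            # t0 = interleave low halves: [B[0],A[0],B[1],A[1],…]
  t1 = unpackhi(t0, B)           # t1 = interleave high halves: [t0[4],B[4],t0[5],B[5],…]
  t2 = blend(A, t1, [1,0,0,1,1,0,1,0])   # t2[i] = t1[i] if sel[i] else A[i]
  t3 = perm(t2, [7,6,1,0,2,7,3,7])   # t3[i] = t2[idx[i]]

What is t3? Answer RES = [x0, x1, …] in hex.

→ t0 |91|36|82|e0|f2|43|66|a2|
→ t1 |f2|19|43|7a|66|07|a2|58|
→ t2 |f2|e0|43|7a|66|01|a2|fd|
→ t3 |fd|a2|e0|f2|43|fd|7a|fd|

RES = [0xfd, 0xa2, 0xe0, 0xf2, 0x43, 0xfd, 0x7a, 0xfd]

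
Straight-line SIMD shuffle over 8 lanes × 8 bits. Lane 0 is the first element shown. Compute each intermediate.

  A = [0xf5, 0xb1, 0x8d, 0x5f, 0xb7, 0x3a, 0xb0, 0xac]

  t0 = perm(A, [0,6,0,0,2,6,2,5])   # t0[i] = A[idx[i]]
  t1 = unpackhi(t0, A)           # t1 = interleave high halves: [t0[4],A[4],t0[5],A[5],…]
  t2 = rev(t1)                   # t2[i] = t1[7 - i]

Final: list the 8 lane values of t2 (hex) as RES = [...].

RES = [0xac, 0x3a, 0xb0, 0x8d, 0x3a, 0xb0, 0xb7, 0x8d]

t0 = [0xf5, 0xb0, 0xf5, 0xf5, 0x8d, 0xb0, 0x8d, 0x3a]
t1 = [0x8d, 0xb7, 0xb0, 0x3a, 0x8d, 0xb0, 0x3a, 0xac]
t2 = [0xac, 0x3a, 0xb0, 0x8d, 0x3a, 0xb0, 0xb7, 0x8d]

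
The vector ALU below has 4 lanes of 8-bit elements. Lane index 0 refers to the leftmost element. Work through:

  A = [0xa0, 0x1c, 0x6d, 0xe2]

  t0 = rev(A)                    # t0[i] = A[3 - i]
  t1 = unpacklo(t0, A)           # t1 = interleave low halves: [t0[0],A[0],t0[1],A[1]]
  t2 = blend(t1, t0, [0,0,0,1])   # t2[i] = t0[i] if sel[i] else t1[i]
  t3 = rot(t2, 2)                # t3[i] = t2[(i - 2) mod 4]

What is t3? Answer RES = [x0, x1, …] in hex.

→ t0 |e2|6d|1c|a0|
→ t1 |e2|a0|6d|1c|
→ t2 |e2|a0|6d|a0|
→ t3 |6d|a0|e2|a0|

RES = [0x6d, 0xa0, 0xe2, 0xa0]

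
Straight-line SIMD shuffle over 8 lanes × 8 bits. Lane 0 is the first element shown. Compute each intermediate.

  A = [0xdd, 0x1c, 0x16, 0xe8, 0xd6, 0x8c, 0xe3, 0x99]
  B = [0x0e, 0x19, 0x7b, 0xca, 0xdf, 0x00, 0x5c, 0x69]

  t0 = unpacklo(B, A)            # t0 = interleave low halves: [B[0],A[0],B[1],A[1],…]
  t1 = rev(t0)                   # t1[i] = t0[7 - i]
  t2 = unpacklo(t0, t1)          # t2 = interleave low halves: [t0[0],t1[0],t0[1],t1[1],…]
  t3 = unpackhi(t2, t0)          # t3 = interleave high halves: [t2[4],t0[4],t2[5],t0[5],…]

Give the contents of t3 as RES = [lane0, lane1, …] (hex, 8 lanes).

→ t0 |0e|dd|19|1c|7b|16|ca|e8|
→ t1 |e8|ca|16|7b|1c|19|dd|0e|
→ t2 |0e|e8|dd|ca|19|16|1c|7b|
→ t3 |19|7b|16|16|1c|ca|7b|e8|

RES = [ 0x19  0x7b  0x16  0x16  0x1c  0xca  0x7b  0xe8 ]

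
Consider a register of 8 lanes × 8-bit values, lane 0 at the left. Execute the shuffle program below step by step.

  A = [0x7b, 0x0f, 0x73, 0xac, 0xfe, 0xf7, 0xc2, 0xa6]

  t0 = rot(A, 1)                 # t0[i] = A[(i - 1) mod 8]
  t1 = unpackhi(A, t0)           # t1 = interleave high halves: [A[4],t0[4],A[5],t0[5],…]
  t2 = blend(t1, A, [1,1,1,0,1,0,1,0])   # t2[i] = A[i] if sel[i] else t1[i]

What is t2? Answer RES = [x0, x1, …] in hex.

RES = [0x7b, 0x0f, 0x73, 0xfe, 0xfe, 0xf7, 0xc2, 0xc2]

  t0: a6 7b 0f 73 ac fe f7 c2
  t1: fe ac f7 fe c2 f7 a6 c2
  t2: 7b 0f 73 fe fe f7 c2 c2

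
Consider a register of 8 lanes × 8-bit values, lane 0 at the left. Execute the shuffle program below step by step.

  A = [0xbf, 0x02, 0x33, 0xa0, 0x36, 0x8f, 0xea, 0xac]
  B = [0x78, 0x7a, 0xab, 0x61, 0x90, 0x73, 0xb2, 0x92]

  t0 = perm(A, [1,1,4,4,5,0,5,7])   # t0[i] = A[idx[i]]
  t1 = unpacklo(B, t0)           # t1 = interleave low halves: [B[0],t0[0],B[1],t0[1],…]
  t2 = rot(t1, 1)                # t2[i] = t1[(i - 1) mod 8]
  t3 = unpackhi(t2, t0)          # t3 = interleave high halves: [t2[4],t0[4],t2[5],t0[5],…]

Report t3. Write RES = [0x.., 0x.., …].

RES = [0x02, 0x8f, 0xab, 0xbf, 0x36, 0x8f, 0x61, 0xac]

t0 = [0x02, 0x02, 0x36, 0x36, 0x8f, 0xbf, 0x8f, 0xac]
t1 = [0x78, 0x02, 0x7a, 0x02, 0xab, 0x36, 0x61, 0x36]
t2 = [0x36, 0x78, 0x02, 0x7a, 0x02, 0xab, 0x36, 0x61]
t3 = [0x02, 0x8f, 0xab, 0xbf, 0x36, 0x8f, 0x61, 0xac]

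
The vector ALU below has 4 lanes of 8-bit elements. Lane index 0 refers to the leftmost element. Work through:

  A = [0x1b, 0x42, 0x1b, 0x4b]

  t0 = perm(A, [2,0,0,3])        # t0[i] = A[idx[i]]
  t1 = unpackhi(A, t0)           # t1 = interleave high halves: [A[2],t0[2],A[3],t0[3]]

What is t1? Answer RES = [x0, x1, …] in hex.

RES = [0x1b, 0x1b, 0x4b, 0x4b]

t0 = [0x1b, 0x1b, 0x1b, 0x4b]
t1 = [0x1b, 0x1b, 0x4b, 0x4b]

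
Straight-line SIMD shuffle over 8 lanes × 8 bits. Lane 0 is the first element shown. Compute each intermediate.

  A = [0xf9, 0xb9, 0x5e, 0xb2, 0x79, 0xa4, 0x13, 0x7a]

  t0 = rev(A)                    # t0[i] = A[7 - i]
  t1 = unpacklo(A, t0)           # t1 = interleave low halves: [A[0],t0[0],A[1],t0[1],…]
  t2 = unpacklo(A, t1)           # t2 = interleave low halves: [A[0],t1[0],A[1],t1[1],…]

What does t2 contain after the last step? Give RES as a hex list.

  t0: 7a 13 a4 79 b2 5e b9 f9
  t1: f9 7a b9 13 5e a4 b2 79
  t2: f9 f9 b9 7a 5e b9 b2 13

RES = [ 0xf9  0xf9  0xb9  0x7a  0x5e  0xb9  0xb2  0x13 ]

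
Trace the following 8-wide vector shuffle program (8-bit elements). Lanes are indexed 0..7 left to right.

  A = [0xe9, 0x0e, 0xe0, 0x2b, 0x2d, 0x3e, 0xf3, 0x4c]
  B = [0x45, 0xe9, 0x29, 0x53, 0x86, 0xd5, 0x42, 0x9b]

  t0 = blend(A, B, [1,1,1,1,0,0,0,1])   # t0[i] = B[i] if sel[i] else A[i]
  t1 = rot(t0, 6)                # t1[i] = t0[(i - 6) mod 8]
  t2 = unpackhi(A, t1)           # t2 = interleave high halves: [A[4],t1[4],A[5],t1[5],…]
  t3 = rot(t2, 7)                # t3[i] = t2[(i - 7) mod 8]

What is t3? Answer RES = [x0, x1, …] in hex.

RES = [ 0xf3  0x3e  0x9b  0xf3  0x45  0x4c  0xe9  0x2d ]

→ t0 |45|e9|29|53|2d|3e|f3|9b|
→ t1 |29|53|2d|3e|f3|9b|45|e9|
→ t2 |2d|f3|3e|9b|f3|45|4c|e9|
→ t3 |f3|3e|9b|f3|45|4c|e9|2d|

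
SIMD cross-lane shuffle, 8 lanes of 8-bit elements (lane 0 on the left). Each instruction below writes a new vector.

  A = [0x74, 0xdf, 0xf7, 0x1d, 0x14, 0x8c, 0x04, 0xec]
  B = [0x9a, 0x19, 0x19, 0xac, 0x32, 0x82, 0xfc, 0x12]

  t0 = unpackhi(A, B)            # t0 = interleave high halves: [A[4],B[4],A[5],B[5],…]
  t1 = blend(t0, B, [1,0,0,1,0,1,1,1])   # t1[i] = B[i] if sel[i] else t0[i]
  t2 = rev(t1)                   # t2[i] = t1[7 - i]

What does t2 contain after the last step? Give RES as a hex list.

t0 = [0x14, 0x32, 0x8c, 0x82, 0x04, 0xfc, 0xec, 0x12]
t1 = [0x9a, 0x32, 0x8c, 0xac, 0x04, 0x82, 0xfc, 0x12]
t2 = [0x12, 0xfc, 0x82, 0x04, 0xac, 0x8c, 0x32, 0x9a]

RES = [ 0x12  0xfc  0x82  0x04  0xac  0x8c  0x32  0x9a ]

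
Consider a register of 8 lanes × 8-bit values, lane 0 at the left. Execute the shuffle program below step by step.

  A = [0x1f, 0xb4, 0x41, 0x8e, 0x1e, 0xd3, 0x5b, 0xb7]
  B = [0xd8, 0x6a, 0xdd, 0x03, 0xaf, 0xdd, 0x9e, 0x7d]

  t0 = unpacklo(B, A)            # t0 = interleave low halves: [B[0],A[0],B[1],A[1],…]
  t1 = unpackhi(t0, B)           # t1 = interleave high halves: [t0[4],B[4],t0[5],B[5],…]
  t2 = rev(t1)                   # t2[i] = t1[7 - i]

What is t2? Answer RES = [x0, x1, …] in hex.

  t0: d8 1f 6a b4 dd 41 03 8e
  t1: dd af 41 dd 03 9e 8e 7d
  t2: 7d 8e 9e 03 dd 41 af dd

RES = [0x7d, 0x8e, 0x9e, 0x03, 0xdd, 0x41, 0xaf, 0xdd]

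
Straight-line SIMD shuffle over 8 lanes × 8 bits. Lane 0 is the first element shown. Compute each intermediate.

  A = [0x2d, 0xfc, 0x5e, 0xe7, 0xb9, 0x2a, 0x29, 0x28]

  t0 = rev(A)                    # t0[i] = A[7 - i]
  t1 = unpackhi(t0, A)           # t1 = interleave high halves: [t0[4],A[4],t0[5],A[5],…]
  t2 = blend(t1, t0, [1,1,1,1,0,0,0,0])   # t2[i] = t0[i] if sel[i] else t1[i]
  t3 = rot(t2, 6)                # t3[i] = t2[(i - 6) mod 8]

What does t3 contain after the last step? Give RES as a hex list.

RES = [ 0x2a  0xb9  0xfc  0x29  0x2d  0x28  0x28  0x29 ]

t0 = [0x28, 0x29, 0x2a, 0xb9, 0xe7, 0x5e, 0xfc, 0x2d]
t1 = [0xe7, 0xb9, 0x5e, 0x2a, 0xfc, 0x29, 0x2d, 0x28]
t2 = [0x28, 0x29, 0x2a, 0xb9, 0xfc, 0x29, 0x2d, 0x28]
t3 = [0x2a, 0xb9, 0xfc, 0x29, 0x2d, 0x28, 0x28, 0x29]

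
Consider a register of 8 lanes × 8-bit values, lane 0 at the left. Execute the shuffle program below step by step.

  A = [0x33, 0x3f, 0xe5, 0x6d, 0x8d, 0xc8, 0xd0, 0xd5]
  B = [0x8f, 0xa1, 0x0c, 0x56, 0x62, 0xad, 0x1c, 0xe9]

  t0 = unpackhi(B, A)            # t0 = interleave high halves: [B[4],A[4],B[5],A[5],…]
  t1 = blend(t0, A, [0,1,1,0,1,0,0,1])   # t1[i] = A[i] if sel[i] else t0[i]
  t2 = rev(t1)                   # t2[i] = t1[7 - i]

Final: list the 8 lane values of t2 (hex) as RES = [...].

→ t0 |62|8d|ad|c8|1c|d0|e9|d5|
→ t1 |62|3f|e5|c8|8d|d0|e9|d5|
→ t2 |d5|e9|d0|8d|c8|e5|3f|62|

RES = [0xd5, 0xe9, 0xd0, 0x8d, 0xc8, 0xe5, 0x3f, 0x62]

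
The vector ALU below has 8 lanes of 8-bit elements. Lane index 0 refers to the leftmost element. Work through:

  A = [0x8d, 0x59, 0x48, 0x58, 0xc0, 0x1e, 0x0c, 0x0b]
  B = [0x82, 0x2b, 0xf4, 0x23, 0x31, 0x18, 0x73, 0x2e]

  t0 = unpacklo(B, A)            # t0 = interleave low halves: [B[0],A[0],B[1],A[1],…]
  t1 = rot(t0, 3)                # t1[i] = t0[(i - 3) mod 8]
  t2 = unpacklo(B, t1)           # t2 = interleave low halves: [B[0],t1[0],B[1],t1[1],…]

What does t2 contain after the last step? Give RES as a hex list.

RES = [0x82, 0x48, 0x2b, 0x23, 0xf4, 0x58, 0x23, 0x82]

t0 = [0x82, 0x8d, 0x2b, 0x59, 0xf4, 0x48, 0x23, 0x58]
t1 = [0x48, 0x23, 0x58, 0x82, 0x8d, 0x2b, 0x59, 0xf4]
t2 = [0x82, 0x48, 0x2b, 0x23, 0xf4, 0x58, 0x23, 0x82]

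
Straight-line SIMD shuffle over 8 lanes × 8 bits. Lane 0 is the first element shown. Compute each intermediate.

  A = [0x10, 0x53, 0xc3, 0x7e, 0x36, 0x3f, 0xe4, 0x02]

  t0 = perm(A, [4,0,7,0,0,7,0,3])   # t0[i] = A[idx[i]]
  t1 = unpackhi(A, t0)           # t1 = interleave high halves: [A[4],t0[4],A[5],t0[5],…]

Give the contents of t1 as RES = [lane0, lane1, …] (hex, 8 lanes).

RES = [ 0x36  0x10  0x3f  0x02  0xe4  0x10  0x02  0x7e ]

  t0: 36 10 02 10 10 02 10 7e
  t1: 36 10 3f 02 e4 10 02 7e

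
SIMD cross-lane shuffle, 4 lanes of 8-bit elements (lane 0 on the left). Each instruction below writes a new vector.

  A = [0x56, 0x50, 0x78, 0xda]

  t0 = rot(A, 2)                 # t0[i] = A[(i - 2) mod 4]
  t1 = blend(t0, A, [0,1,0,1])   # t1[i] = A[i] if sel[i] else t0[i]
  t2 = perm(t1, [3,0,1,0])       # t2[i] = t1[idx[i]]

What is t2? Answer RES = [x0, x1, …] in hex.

RES = [0xda, 0x78, 0x50, 0x78]

  t0: 78 da 56 50
  t1: 78 50 56 da
  t2: da 78 50 78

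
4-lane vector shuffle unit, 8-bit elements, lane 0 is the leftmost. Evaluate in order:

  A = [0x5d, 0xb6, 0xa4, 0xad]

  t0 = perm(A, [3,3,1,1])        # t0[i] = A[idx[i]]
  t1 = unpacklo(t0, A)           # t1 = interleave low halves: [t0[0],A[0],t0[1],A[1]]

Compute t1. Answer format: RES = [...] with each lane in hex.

→ t0 |ad|ad|b6|b6|
→ t1 |ad|5d|ad|b6|

RES = [ 0xad  0x5d  0xad  0xb6 ]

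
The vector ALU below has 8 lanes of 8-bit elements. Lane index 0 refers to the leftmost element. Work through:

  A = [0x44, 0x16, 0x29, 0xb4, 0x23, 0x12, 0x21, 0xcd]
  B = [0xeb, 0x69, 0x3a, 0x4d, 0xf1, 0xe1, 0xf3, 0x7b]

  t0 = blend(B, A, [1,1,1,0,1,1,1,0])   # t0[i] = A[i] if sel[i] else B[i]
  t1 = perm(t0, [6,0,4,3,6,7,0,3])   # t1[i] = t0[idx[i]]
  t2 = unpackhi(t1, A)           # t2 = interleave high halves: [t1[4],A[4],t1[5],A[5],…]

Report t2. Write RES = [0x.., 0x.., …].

RES = [ 0x21  0x23  0x7b  0x12  0x44  0x21  0x4d  0xcd ]

→ t0 |44|16|29|4d|23|12|21|7b|
→ t1 |21|44|23|4d|21|7b|44|4d|
→ t2 |21|23|7b|12|44|21|4d|cd|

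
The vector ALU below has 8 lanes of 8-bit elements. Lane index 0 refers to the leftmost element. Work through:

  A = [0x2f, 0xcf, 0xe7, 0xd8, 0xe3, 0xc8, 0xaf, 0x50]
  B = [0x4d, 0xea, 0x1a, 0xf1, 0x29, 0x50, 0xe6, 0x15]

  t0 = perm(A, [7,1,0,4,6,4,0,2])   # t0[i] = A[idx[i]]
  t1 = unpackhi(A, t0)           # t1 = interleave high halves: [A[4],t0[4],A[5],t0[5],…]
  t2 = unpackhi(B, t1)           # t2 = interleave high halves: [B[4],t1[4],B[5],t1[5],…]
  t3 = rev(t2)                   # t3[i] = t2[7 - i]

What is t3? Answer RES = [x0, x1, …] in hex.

→ t0 |50|cf|2f|e3|af|e3|2f|e7|
→ t1 |e3|af|c8|e3|af|2f|50|e7|
→ t2 |29|af|50|2f|e6|50|15|e7|
→ t3 |e7|15|50|e6|2f|50|af|29|

RES = [ 0xe7  0x15  0x50  0xe6  0x2f  0x50  0xaf  0x29 ]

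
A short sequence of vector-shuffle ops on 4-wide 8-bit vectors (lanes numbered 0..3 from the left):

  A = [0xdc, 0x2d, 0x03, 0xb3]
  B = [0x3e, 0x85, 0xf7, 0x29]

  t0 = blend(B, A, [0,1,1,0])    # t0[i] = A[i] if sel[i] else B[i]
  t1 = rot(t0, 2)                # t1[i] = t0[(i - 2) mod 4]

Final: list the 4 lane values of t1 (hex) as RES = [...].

RES = [0x03, 0x29, 0x3e, 0x2d]

  t0: 3e 2d 03 29
  t1: 03 29 3e 2d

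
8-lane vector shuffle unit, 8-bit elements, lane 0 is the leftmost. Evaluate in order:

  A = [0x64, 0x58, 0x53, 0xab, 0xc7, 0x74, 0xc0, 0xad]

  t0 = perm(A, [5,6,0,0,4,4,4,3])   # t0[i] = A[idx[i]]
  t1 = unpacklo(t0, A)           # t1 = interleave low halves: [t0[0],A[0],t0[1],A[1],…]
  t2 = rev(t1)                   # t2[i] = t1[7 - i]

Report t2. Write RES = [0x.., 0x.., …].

RES = [0xab, 0x64, 0x53, 0x64, 0x58, 0xc0, 0x64, 0x74]

→ t0 |74|c0|64|64|c7|c7|c7|ab|
→ t1 |74|64|c0|58|64|53|64|ab|
→ t2 |ab|64|53|64|58|c0|64|74|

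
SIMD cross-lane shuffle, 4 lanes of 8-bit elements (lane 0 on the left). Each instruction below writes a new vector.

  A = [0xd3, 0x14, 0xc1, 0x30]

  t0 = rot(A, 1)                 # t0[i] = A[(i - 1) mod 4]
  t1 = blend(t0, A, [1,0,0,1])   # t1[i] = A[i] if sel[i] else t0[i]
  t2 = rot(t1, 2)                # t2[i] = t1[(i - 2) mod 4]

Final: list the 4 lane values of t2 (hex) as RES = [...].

t0 = [0x30, 0xd3, 0x14, 0xc1]
t1 = [0xd3, 0xd3, 0x14, 0x30]
t2 = [0x14, 0x30, 0xd3, 0xd3]

RES = [ 0x14  0x30  0xd3  0xd3 ]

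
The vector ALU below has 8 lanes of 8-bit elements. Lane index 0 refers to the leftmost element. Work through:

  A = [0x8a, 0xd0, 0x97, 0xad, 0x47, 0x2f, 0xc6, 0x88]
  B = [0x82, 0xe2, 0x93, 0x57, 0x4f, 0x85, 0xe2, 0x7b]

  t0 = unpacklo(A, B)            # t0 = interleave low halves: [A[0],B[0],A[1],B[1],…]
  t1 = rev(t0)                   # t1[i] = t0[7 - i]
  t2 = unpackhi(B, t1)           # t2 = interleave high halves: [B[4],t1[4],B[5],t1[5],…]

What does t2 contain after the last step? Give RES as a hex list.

RES = [ 0x4f  0xe2  0x85  0xd0  0xe2  0x82  0x7b  0x8a ]

t0 = [0x8a, 0x82, 0xd0, 0xe2, 0x97, 0x93, 0xad, 0x57]
t1 = [0x57, 0xad, 0x93, 0x97, 0xe2, 0xd0, 0x82, 0x8a]
t2 = [0x4f, 0xe2, 0x85, 0xd0, 0xe2, 0x82, 0x7b, 0x8a]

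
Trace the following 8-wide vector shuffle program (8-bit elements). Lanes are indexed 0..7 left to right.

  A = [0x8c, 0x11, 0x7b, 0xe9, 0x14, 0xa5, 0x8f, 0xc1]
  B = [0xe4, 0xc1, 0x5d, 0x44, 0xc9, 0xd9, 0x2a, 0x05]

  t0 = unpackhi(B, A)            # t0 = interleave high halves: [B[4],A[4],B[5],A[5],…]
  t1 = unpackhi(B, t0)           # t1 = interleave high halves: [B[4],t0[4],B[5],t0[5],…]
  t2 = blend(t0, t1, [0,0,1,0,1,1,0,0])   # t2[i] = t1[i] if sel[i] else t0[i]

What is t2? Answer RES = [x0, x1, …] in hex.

RES = [ 0xc9  0x14  0xd9  0xa5  0x2a  0x05  0x05  0xc1 ]

  t0: c9 14 d9 a5 2a 8f 05 c1
  t1: c9 2a d9 8f 2a 05 05 c1
  t2: c9 14 d9 a5 2a 05 05 c1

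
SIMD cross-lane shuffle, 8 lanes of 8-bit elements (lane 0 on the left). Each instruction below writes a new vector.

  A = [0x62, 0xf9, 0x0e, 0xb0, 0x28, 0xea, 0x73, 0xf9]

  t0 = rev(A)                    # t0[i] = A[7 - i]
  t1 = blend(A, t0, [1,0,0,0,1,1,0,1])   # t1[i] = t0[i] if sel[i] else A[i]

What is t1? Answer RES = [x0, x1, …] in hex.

RES = [0xf9, 0xf9, 0x0e, 0xb0, 0xb0, 0x0e, 0x73, 0x62]

→ t0 |f9|73|ea|28|b0|0e|f9|62|
→ t1 |f9|f9|0e|b0|b0|0e|73|62|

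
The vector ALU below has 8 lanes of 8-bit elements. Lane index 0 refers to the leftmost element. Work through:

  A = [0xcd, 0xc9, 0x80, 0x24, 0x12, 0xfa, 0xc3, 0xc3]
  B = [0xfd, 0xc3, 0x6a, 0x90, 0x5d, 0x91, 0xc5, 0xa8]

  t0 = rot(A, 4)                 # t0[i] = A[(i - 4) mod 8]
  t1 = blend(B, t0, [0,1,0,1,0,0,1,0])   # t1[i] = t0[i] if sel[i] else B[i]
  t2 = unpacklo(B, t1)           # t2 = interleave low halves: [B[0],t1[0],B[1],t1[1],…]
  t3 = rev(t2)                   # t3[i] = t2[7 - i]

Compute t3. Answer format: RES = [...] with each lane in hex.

RES = [ 0xc3  0x90  0x6a  0x6a  0xfa  0xc3  0xfd  0xfd ]

→ t0 |12|fa|c3|c3|cd|c9|80|24|
→ t1 |fd|fa|6a|c3|5d|91|80|a8|
→ t2 |fd|fd|c3|fa|6a|6a|90|c3|
→ t3 |c3|90|6a|6a|fa|c3|fd|fd|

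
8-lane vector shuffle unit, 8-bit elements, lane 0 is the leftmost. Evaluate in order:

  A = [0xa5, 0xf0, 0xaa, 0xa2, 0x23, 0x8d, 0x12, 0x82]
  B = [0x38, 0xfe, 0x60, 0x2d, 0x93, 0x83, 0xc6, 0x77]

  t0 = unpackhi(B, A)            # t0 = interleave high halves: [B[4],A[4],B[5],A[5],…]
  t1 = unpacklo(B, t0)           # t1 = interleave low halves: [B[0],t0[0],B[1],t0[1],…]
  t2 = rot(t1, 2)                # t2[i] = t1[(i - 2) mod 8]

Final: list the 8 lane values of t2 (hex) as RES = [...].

t0 = [0x93, 0x23, 0x83, 0x8d, 0xc6, 0x12, 0x77, 0x82]
t1 = [0x38, 0x93, 0xfe, 0x23, 0x60, 0x83, 0x2d, 0x8d]
t2 = [0x2d, 0x8d, 0x38, 0x93, 0xfe, 0x23, 0x60, 0x83]

RES = [ 0x2d  0x8d  0x38  0x93  0xfe  0x23  0x60  0x83 ]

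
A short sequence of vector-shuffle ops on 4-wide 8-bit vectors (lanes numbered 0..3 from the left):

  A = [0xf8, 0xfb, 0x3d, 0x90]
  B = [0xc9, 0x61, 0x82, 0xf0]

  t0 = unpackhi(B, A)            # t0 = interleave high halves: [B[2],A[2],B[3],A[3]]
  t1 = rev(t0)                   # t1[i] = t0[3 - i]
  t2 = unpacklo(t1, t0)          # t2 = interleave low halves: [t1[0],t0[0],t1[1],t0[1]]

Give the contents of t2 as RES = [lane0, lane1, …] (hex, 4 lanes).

RES = [0x90, 0x82, 0xf0, 0x3d]

→ t0 |82|3d|f0|90|
→ t1 |90|f0|3d|82|
→ t2 |90|82|f0|3d|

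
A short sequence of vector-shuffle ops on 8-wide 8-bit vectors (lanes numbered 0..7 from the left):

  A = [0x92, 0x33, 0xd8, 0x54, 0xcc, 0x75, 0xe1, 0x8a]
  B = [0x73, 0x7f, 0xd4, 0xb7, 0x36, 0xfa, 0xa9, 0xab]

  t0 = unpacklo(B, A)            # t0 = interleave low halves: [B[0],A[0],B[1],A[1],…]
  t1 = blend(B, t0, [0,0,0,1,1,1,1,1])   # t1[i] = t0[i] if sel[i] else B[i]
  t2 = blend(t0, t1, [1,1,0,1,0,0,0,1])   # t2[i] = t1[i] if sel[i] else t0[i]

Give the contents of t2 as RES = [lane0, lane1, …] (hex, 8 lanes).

  t0: 73 92 7f 33 d4 d8 b7 54
  t1: 73 7f d4 33 d4 d8 b7 54
  t2: 73 7f 7f 33 d4 d8 b7 54

RES = [0x73, 0x7f, 0x7f, 0x33, 0xd4, 0xd8, 0xb7, 0x54]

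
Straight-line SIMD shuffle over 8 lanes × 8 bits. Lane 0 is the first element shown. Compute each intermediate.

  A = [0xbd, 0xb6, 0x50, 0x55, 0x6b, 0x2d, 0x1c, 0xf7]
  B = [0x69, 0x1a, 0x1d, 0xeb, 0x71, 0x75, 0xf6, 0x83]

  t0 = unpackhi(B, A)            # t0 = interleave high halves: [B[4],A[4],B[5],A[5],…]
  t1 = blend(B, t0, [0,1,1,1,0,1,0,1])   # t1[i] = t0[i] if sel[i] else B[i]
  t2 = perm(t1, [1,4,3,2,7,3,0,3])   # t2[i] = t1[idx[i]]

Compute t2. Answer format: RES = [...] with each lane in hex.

  t0: 71 6b 75 2d f6 1c 83 f7
  t1: 69 6b 75 2d 71 1c f6 f7
  t2: 6b 71 2d 75 f7 2d 69 2d

RES = [0x6b, 0x71, 0x2d, 0x75, 0xf7, 0x2d, 0x69, 0x2d]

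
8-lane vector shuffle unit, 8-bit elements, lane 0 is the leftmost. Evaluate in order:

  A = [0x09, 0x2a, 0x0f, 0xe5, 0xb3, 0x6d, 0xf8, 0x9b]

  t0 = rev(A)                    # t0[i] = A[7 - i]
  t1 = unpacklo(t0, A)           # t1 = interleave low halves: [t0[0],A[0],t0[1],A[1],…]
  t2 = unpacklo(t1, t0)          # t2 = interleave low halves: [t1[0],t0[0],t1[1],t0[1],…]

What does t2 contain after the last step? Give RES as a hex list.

RES = [0x9b, 0x9b, 0x09, 0xf8, 0xf8, 0x6d, 0x2a, 0xb3]

t0 = [0x9b, 0xf8, 0x6d, 0xb3, 0xe5, 0x0f, 0x2a, 0x09]
t1 = [0x9b, 0x09, 0xf8, 0x2a, 0x6d, 0x0f, 0xb3, 0xe5]
t2 = [0x9b, 0x9b, 0x09, 0xf8, 0xf8, 0x6d, 0x2a, 0xb3]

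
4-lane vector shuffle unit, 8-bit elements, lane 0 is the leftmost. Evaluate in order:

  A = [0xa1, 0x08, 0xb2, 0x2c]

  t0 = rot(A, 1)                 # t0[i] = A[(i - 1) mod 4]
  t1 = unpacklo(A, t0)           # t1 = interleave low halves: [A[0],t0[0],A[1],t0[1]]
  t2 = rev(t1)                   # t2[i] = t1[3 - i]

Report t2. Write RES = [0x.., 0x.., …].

  t0: 2c a1 08 b2
  t1: a1 2c 08 a1
  t2: a1 08 2c a1

RES = [ 0xa1  0x08  0x2c  0xa1 ]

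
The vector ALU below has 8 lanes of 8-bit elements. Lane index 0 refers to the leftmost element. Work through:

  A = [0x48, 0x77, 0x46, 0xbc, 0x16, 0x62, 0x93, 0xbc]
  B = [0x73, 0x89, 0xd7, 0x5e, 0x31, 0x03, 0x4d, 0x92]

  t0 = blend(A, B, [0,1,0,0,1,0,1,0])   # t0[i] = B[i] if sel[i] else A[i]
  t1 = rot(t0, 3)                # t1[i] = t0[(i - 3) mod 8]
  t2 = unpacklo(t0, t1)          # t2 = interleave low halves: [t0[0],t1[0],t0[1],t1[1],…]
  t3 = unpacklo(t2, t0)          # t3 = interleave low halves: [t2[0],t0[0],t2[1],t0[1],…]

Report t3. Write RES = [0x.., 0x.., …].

→ t0 |48|89|46|bc|31|62|4d|bc|
→ t1 |62|4d|bc|48|89|46|bc|31|
→ t2 |48|62|89|4d|46|bc|bc|48|
→ t3 |48|48|62|89|89|46|4d|bc|

RES = [0x48, 0x48, 0x62, 0x89, 0x89, 0x46, 0x4d, 0xbc]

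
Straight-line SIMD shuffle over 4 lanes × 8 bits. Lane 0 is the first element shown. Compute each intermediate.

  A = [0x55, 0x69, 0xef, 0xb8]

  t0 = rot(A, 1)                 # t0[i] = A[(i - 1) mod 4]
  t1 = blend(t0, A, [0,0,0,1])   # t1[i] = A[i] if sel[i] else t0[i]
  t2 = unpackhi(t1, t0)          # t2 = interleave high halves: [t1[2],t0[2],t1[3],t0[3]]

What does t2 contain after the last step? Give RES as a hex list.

RES = [ 0x69  0x69  0xb8  0xef ]

t0 = [0xb8, 0x55, 0x69, 0xef]
t1 = [0xb8, 0x55, 0x69, 0xb8]
t2 = [0x69, 0x69, 0xb8, 0xef]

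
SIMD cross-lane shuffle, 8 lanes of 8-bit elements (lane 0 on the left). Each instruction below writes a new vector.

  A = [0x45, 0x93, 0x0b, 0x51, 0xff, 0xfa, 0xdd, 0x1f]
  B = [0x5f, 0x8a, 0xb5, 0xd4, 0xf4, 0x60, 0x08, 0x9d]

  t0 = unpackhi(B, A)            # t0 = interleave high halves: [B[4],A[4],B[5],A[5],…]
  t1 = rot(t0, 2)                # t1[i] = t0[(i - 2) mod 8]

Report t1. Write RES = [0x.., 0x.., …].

→ t0 |f4|ff|60|fa|08|dd|9d|1f|
→ t1 |9d|1f|f4|ff|60|fa|08|dd|

RES = [ 0x9d  0x1f  0xf4  0xff  0x60  0xfa  0x08  0xdd ]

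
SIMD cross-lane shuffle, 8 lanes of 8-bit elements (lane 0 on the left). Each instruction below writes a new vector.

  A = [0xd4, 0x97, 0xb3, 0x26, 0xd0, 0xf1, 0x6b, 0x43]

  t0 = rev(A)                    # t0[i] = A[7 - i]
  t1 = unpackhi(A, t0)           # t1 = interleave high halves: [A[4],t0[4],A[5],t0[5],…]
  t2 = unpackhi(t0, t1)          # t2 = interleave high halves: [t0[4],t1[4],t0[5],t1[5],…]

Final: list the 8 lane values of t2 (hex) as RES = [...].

RES = [ 0x26  0x6b  0xb3  0x97  0x97  0x43  0xd4  0xd4 ]

t0 = [0x43, 0x6b, 0xf1, 0xd0, 0x26, 0xb3, 0x97, 0xd4]
t1 = [0xd0, 0x26, 0xf1, 0xb3, 0x6b, 0x97, 0x43, 0xd4]
t2 = [0x26, 0x6b, 0xb3, 0x97, 0x97, 0x43, 0xd4, 0xd4]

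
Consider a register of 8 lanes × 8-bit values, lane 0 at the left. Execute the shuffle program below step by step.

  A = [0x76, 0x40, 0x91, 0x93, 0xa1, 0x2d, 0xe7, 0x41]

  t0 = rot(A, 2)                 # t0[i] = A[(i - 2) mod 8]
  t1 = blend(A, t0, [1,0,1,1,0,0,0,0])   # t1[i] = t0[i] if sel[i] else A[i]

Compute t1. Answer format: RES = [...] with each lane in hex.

  t0: e7 41 76 40 91 93 a1 2d
  t1: e7 40 76 40 a1 2d e7 41

RES = [0xe7, 0x40, 0x76, 0x40, 0xa1, 0x2d, 0xe7, 0x41]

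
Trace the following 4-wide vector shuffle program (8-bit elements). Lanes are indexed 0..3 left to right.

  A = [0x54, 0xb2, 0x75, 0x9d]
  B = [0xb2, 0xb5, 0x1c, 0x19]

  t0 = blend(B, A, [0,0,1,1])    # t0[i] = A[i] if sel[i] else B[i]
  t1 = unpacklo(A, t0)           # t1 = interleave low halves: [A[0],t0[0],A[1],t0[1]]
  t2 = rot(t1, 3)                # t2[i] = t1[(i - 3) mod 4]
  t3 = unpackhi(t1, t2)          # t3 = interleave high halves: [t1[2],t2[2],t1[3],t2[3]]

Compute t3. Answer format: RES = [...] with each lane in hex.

t0 = [0xb2, 0xb5, 0x75, 0x9d]
t1 = [0x54, 0xb2, 0xb2, 0xb5]
t2 = [0xb2, 0xb2, 0xb5, 0x54]
t3 = [0xb2, 0xb5, 0xb5, 0x54]

RES = [ 0xb2  0xb5  0xb5  0x54 ]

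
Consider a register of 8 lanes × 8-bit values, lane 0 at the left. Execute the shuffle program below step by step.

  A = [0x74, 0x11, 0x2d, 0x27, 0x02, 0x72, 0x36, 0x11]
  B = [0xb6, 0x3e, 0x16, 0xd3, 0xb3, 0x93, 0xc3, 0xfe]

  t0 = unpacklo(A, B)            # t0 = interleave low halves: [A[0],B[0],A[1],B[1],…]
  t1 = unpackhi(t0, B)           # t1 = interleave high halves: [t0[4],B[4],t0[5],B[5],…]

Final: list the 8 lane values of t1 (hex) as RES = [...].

RES = [0x2d, 0xb3, 0x16, 0x93, 0x27, 0xc3, 0xd3, 0xfe]

t0 = [0x74, 0xb6, 0x11, 0x3e, 0x2d, 0x16, 0x27, 0xd3]
t1 = [0x2d, 0xb3, 0x16, 0x93, 0x27, 0xc3, 0xd3, 0xfe]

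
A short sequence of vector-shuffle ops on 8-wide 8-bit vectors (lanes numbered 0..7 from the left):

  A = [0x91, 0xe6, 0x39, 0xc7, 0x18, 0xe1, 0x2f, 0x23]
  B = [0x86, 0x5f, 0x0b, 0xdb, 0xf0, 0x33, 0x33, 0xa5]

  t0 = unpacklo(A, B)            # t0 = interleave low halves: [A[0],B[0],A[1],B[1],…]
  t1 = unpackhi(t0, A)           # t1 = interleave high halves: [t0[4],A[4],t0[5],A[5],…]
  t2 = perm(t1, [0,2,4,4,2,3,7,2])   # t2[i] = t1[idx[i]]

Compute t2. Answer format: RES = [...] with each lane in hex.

RES = [0x39, 0x0b, 0xc7, 0xc7, 0x0b, 0xe1, 0x23, 0x0b]

  t0: 91 86 e6 5f 39 0b c7 db
  t1: 39 18 0b e1 c7 2f db 23
  t2: 39 0b c7 c7 0b e1 23 0b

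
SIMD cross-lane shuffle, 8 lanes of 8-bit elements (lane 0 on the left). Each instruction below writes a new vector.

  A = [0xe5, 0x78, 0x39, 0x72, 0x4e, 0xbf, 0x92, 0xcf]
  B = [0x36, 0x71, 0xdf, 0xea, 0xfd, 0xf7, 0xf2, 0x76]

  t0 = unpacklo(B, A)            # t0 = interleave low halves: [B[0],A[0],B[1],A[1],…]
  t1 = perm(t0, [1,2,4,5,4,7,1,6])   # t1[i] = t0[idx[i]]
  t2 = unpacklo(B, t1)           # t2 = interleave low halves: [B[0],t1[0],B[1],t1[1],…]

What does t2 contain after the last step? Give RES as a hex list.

  t0: 36 e5 71 78 df 39 ea 72
  t1: e5 71 df 39 df 72 e5 ea
  t2: 36 e5 71 71 df df ea 39

RES = [ 0x36  0xe5  0x71  0x71  0xdf  0xdf  0xea  0x39 ]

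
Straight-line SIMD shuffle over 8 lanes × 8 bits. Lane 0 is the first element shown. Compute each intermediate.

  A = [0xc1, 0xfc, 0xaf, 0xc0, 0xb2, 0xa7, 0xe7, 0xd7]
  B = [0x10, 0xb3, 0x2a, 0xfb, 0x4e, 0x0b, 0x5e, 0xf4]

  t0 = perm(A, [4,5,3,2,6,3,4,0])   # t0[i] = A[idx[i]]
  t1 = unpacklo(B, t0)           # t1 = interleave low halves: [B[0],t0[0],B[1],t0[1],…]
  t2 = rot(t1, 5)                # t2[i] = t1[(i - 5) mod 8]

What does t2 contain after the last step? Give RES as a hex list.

RES = [ 0xa7  0x2a  0xc0  0xfb  0xaf  0x10  0xb2  0xb3 ]

→ t0 |b2|a7|c0|af|e7|c0|b2|c1|
→ t1 |10|b2|b3|a7|2a|c0|fb|af|
→ t2 |a7|2a|c0|fb|af|10|b2|b3|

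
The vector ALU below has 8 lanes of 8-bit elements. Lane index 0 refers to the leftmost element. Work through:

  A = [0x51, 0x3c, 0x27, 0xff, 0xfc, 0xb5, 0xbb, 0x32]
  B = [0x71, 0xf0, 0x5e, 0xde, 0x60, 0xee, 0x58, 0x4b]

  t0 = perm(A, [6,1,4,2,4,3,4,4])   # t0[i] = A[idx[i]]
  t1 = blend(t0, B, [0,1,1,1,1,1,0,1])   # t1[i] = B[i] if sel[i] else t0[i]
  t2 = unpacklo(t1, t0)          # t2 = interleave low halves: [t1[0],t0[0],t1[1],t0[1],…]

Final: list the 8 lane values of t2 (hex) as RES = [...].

RES = [ 0xbb  0xbb  0xf0  0x3c  0x5e  0xfc  0xde  0x27 ]

t0 = [0xbb, 0x3c, 0xfc, 0x27, 0xfc, 0xff, 0xfc, 0xfc]
t1 = [0xbb, 0xf0, 0x5e, 0xde, 0x60, 0xee, 0xfc, 0x4b]
t2 = [0xbb, 0xbb, 0xf0, 0x3c, 0x5e, 0xfc, 0xde, 0x27]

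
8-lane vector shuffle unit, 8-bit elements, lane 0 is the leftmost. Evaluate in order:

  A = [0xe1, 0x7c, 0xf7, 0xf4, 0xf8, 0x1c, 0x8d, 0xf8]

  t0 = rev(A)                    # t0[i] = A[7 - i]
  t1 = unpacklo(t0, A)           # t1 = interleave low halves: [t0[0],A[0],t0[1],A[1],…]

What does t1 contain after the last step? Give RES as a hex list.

→ t0 |f8|8d|1c|f8|f4|f7|7c|e1|
→ t1 |f8|e1|8d|7c|1c|f7|f8|f4|

RES = [ 0xf8  0xe1  0x8d  0x7c  0x1c  0xf7  0xf8  0xf4 ]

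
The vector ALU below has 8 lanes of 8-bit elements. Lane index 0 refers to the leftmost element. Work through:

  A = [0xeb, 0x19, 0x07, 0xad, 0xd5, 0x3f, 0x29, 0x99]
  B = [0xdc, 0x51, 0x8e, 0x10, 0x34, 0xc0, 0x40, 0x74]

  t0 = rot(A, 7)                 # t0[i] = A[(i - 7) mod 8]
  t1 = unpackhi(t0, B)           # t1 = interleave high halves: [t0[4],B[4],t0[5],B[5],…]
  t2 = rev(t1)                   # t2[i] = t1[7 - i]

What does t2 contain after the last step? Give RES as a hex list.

t0 = [0x19, 0x07, 0xad, 0xd5, 0x3f, 0x29, 0x99, 0xeb]
t1 = [0x3f, 0x34, 0x29, 0xc0, 0x99, 0x40, 0xeb, 0x74]
t2 = [0x74, 0xeb, 0x40, 0x99, 0xc0, 0x29, 0x34, 0x3f]

RES = [ 0x74  0xeb  0x40  0x99  0xc0  0x29  0x34  0x3f ]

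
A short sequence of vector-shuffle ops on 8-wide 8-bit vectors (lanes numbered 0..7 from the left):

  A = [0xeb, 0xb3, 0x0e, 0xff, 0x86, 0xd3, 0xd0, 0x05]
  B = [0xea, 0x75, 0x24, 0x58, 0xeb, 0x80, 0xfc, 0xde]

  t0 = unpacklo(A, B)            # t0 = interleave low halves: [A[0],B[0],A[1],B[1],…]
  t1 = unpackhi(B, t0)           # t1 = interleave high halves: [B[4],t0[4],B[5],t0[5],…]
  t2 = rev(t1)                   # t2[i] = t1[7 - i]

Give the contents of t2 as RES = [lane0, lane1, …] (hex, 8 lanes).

  t0: eb ea b3 75 0e 24 ff 58
  t1: eb 0e 80 24 fc ff de 58
  t2: 58 de ff fc 24 80 0e eb

RES = [ 0x58  0xde  0xff  0xfc  0x24  0x80  0x0e  0xeb ]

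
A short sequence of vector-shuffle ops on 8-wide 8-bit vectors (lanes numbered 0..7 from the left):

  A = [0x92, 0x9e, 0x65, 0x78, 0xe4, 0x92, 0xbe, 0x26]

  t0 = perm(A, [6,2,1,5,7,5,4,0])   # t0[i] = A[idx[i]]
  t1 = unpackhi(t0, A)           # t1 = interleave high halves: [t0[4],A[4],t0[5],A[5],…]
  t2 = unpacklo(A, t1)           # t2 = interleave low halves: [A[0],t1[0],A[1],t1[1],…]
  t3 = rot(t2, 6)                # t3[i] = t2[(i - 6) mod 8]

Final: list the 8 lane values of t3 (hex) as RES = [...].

RES = [ 0x9e  0xe4  0x65  0x92  0x78  0x92  0x92  0x26 ]

  t0: be 65 9e 92 26 92 e4 92
  t1: 26 e4 92 92 e4 be 92 26
  t2: 92 26 9e e4 65 92 78 92
  t3: 9e e4 65 92 78 92 92 26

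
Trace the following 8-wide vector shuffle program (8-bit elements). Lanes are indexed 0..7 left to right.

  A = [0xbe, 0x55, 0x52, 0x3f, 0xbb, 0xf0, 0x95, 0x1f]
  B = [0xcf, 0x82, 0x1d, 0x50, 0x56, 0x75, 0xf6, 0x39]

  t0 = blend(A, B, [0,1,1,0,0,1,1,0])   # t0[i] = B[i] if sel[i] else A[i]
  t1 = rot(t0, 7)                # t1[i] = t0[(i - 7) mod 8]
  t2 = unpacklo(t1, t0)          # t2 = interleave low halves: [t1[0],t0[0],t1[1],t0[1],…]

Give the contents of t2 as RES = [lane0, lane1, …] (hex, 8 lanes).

t0 = [0xbe, 0x82, 0x1d, 0x3f, 0xbb, 0x75, 0xf6, 0x1f]
t1 = [0x82, 0x1d, 0x3f, 0xbb, 0x75, 0xf6, 0x1f, 0xbe]
t2 = [0x82, 0xbe, 0x1d, 0x82, 0x3f, 0x1d, 0xbb, 0x3f]

RES = [ 0x82  0xbe  0x1d  0x82  0x3f  0x1d  0xbb  0x3f ]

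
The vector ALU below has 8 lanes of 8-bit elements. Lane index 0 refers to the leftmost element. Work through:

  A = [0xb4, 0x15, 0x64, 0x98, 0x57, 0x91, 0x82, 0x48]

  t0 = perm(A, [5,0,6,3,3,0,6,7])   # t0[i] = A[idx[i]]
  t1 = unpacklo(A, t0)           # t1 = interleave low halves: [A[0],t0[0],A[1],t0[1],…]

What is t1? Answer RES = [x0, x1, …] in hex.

t0 = [0x91, 0xb4, 0x82, 0x98, 0x98, 0xb4, 0x82, 0x48]
t1 = [0xb4, 0x91, 0x15, 0xb4, 0x64, 0x82, 0x98, 0x98]

RES = [0xb4, 0x91, 0x15, 0xb4, 0x64, 0x82, 0x98, 0x98]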